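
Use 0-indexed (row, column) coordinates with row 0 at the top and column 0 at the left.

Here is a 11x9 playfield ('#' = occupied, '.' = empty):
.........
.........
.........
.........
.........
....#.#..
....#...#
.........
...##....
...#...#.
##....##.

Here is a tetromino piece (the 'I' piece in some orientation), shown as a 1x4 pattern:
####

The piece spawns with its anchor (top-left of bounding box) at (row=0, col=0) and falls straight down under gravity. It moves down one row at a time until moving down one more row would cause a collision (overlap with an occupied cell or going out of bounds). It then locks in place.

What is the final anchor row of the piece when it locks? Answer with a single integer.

Answer: 7

Derivation:
Spawn at (row=0, col=0). Try each row:
  row 0: fits
  row 1: fits
  row 2: fits
  row 3: fits
  row 4: fits
  row 5: fits
  row 6: fits
  row 7: fits
  row 8: blocked -> lock at row 7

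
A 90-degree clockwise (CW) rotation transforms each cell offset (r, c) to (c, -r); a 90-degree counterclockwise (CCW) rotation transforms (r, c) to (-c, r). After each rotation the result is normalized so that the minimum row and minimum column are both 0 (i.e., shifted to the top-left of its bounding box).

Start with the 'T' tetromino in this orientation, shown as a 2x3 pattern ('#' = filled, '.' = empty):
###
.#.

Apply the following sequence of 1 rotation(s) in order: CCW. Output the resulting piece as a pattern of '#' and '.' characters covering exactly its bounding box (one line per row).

Start:
###
.#.
After rotation 1 (CCW):
#.
##
#.

Answer: #.
##
#.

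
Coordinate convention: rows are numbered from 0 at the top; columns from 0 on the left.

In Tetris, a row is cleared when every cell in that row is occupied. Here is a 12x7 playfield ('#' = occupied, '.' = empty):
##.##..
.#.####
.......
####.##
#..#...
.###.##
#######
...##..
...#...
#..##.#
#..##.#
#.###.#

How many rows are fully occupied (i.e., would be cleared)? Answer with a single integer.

Check each row:
  row 0: 3 empty cells -> not full
  row 1: 2 empty cells -> not full
  row 2: 7 empty cells -> not full
  row 3: 1 empty cell -> not full
  row 4: 5 empty cells -> not full
  row 5: 2 empty cells -> not full
  row 6: 0 empty cells -> FULL (clear)
  row 7: 5 empty cells -> not full
  row 8: 6 empty cells -> not full
  row 9: 3 empty cells -> not full
  row 10: 3 empty cells -> not full
  row 11: 2 empty cells -> not full
Total rows cleared: 1

Answer: 1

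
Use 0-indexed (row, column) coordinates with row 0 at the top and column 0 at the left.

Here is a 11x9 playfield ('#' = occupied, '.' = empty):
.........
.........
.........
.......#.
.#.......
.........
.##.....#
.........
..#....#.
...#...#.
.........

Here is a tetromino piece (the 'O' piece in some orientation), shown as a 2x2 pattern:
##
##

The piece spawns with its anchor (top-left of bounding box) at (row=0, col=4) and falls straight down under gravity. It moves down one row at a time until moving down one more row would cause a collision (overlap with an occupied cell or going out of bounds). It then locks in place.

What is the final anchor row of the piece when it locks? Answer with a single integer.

Answer: 9

Derivation:
Spawn at (row=0, col=4). Try each row:
  row 0: fits
  row 1: fits
  row 2: fits
  row 3: fits
  row 4: fits
  row 5: fits
  row 6: fits
  row 7: fits
  row 8: fits
  row 9: fits
  row 10: blocked -> lock at row 9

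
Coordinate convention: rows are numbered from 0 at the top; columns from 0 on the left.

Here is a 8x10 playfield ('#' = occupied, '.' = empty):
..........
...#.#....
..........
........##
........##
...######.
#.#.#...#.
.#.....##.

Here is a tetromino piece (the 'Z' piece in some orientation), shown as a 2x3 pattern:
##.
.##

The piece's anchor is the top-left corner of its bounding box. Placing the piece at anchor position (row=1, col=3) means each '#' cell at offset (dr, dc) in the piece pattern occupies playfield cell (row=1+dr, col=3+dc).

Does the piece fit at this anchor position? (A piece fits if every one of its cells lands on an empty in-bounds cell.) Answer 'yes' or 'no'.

Answer: no

Derivation:
Check each piece cell at anchor (1, 3):
  offset (0,0) -> (1,3): occupied ('#') -> FAIL
  offset (0,1) -> (1,4): empty -> OK
  offset (1,1) -> (2,4): empty -> OK
  offset (1,2) -> (2,5): empty -> OK
All cells valid: no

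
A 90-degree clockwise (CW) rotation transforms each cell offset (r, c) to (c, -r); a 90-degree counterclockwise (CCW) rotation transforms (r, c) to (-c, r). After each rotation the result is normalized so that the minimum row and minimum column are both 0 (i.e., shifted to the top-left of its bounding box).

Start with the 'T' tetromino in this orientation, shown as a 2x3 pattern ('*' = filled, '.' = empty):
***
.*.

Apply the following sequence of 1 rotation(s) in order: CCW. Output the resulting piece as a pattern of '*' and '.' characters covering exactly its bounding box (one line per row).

Answer: *.
**
*.

Derivation:
Start:
***
.*.
After rotation 1 (CCW):
*.
**
*.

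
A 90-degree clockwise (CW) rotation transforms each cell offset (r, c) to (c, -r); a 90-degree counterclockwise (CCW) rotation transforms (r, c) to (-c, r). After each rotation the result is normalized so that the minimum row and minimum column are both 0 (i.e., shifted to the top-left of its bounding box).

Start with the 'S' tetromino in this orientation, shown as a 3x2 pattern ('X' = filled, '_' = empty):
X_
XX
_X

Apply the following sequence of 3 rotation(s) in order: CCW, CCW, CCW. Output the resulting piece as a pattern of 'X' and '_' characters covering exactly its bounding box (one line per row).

Answer: _XX
XX_

Derivation:
Start:
X_
XX
_X
After rotation 1 (CCW):
_XX
XX_
After rotation 2 (CCW):
X_
XX
_X
After rotation 3 (CCW):
_XX
XX_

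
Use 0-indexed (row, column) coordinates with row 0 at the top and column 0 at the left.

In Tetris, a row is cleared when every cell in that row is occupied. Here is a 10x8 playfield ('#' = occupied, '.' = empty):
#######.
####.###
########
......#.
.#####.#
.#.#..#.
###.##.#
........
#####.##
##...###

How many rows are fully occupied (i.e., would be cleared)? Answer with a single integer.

Check each row:
  row 0: 1 empty cell -> not full
  row 1: 1 empty cell -> not full
  row 2: 0 empty cells -> FULL (clear)
  row 3: 7 empty cells -> not full
  row 4: 2 empty cells -> not full
  row 5: 5 empty cells -> not full
  row 6: 2 empty cells -> not full
  row 7: 8 empty cells -> not full
  row 8: 1 empty cell -> not full
  row 9: 3 empty cells -> not full
Total rows cleared: 1

Answer: 1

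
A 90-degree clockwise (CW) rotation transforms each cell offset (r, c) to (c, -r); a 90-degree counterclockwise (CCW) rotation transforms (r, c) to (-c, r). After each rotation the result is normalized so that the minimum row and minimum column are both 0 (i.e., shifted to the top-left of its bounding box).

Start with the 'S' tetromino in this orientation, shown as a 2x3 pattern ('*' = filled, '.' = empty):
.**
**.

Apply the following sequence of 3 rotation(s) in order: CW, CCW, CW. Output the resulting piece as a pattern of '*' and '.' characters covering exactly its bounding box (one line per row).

Start:
.**
**.
After rotation 1 (CW):
*.
**
.*
After rotation 2 (CCW):
.**
**.
After rotation 3 (CW):
*.
**
.*

Answer: *.
**
.*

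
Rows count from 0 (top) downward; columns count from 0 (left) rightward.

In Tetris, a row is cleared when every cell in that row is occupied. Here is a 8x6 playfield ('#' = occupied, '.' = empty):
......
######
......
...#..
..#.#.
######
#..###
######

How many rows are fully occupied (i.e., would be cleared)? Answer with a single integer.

Check each row:
  row 0: 6 empty cells -> not full
  row 1: 0 empty cells -> FULL (clear)
  row 2: 6 empty cells -> not full
  row 3: 5 empty cells -> not full
  row 4: 4 empty cells -> not full
  row 5: 0 empty cells -> FULL (clear)
  row 6: 2 empty cells -> not full
  row 7: 0 empty cells -> FULL (clear)
Total rows cleared: 3

Answer: 3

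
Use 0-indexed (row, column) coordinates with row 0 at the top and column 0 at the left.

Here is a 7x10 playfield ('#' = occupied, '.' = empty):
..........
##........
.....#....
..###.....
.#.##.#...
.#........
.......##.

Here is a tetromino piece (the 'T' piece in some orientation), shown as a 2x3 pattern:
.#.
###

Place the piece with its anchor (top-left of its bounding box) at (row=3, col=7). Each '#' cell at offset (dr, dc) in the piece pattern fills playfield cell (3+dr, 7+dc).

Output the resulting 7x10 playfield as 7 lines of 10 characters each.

Answer: ..........
##........
.....#....
..###...#.
.#.##.####
.#........
.......##.

Derivation:
Fill (3+0,7+1) = (3,8)
Fill (3+1,7+0) = (4,7)
Fill (3+1,7+1) = (4,8)
Fill (3+1,7+2) = (4,9)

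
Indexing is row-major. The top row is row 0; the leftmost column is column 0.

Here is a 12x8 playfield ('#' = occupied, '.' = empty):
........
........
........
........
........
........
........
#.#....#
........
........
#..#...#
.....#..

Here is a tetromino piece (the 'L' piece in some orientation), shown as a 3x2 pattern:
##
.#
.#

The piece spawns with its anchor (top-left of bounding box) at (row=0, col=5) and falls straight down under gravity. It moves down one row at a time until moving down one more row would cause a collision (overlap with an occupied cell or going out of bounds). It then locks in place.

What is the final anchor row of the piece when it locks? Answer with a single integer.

Answer: 9

Derivation:
Spawn at (row=0, col=5). Try each row:
  row 0: fits
  row 1: fits
  row 2: fits
  row 3: fits
  row 4: fits
  row 5: fits
  row 6: fits
  row 7: fits
  row 8: fits
  row 9: fits
  row 10: blocked -> lock at row 9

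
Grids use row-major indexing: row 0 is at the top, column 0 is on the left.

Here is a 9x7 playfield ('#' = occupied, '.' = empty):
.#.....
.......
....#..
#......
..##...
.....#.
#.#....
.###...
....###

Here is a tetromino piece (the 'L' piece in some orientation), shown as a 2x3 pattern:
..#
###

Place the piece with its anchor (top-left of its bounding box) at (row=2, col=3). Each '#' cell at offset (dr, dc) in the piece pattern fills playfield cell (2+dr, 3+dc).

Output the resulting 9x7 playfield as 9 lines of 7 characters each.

Answer: .#.....
.......
....##.
#..###.
..##...
.....#.
#.#....
.###...
....###

Derivation:
Fill (2+0,3+2) = (2,5)
Fill (2+1,3+0) = (3,3)
Fill (2+1,3+1) = (3,4)
Fill (2+1,3+2) = (3,5)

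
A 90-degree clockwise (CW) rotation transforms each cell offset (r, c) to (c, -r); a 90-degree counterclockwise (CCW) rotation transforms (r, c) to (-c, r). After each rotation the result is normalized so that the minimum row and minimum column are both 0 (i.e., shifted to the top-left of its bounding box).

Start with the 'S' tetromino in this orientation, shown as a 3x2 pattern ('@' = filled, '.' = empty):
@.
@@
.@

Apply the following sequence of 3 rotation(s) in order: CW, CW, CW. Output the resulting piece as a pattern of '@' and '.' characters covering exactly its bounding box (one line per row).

Start:
@.
@@
.@
After rotation 1 (CW):
.@@
@@.
After rotation 2 (CW):
@.
@@
.@
After rotation 3 (CW):
.@@
@@.

Answer: .@@
@@.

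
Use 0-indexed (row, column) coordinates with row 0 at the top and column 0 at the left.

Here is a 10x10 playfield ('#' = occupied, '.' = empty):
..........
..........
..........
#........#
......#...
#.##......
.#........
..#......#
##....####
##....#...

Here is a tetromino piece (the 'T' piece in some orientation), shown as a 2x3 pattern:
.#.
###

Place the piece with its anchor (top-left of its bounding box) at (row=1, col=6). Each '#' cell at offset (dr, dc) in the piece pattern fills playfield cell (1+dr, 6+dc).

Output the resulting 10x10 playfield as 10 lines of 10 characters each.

Fill (1+0,6+1) = (1,7)
Fill (1+1,6+0) = (2,6)
Fill (1+1,6+1) = (2,7)
Fill (1+1,6+2) = (2,8)

Answer: ..........
.......#..
......###.
#........#
......#...
#.##......
.#........
..#......#
##....####
##....#...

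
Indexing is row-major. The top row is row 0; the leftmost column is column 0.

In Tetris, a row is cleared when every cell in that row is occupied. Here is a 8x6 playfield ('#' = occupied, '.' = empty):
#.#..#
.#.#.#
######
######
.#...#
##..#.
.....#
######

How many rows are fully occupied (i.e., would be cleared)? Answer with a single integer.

Answer: 3

Derivation:
Check each row:
  row 0: 3 empty cells -> not full
  row 1: 3 empty cells -> not full
  row 2: 0 empty cells -> FULL (clear)
  row 3: 0 empty cells -> FULL (clear)
  row 4: 4 empty cells -> not full
  row 5: 3 empty cells -> not full
  row 6: 5 empty cells -> not full
  row 7: 0 empty cells -> FULL (clear)
Total rows cleared: 3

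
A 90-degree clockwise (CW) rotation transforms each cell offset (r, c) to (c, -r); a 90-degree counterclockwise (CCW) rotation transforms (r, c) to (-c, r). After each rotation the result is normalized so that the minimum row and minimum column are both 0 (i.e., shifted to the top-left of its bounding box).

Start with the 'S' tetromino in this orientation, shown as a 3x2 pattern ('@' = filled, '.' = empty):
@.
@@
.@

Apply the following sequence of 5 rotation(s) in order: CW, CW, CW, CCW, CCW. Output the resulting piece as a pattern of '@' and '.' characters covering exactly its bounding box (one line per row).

Answer: .@@
@@.

Derivation:
Start:
@.
@@
.@
After rotation 1 (CW):
.@@
@@.
After rotation 2 (CW):
@.
@@
.@
After rotation 3 (CW):
.@@
@@.
After rotation 4 (CCW):
@.
@@
.@
After rotation 5 (CCW):
.@@
@@.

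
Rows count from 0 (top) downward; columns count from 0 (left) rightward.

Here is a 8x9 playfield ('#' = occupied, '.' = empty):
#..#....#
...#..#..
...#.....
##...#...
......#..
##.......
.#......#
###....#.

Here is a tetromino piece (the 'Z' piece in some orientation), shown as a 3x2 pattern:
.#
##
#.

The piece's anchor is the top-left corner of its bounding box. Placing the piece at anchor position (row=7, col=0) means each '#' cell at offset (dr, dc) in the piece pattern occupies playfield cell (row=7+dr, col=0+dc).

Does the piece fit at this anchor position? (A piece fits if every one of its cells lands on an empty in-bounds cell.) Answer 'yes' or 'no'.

Answer: no

Derivation:
Check each piece cell at anchor (7, 0):
  offset (0,1) -> (7,1): occupied ('#') -> FAIL
  offset (1,0) -> (8,0): out of bounds -> FAIL
  offset (1,1) -> (8,1): out of bounds -> FAIL
  offset (2,0) -> (9,0): out of bounds -> FAIL
All cells valid: no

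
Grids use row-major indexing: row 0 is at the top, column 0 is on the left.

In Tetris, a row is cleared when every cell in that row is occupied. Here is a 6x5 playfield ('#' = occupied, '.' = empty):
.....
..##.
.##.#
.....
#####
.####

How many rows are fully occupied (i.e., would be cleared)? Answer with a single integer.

Answer: 1

Derivation:
Check each row:
  row 0: 5 empty cells -> not full
  row 1: 3 empty cells -> not full
  row 2: 2 empty cells -> not full
  row 3: 5 empty cells -> not full
  row 4: 0 empty cells -> FULL (clear)
  row 5: 1 empty cell -> not full
Total rows cleared: 1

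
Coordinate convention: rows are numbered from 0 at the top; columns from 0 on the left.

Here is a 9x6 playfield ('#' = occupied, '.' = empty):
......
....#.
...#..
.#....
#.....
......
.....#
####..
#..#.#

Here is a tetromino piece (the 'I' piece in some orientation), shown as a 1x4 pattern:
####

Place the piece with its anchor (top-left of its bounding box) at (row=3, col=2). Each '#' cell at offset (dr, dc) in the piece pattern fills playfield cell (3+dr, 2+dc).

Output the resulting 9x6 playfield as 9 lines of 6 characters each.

Fill (3+0,2+0) = (3,2)
Fill (3+0,2+1) = (3,3)
Fill (3+0,2+2) = (3,4)
Fill (3+0,2+3) = (3,5)

Answer: ......
....#.
...#..
.#####
#.....
......
.....#
####..
#..#.#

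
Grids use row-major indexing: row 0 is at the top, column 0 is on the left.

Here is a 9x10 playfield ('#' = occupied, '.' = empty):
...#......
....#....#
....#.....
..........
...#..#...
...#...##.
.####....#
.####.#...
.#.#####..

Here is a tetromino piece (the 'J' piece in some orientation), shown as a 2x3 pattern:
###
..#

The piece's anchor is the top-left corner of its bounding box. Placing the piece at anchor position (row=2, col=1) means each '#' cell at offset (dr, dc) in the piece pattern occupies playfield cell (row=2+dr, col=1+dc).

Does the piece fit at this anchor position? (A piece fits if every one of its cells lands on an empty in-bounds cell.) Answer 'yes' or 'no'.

Check each piece cell at anchor (2, 1):
  offset (0,0) -> (2,1): empty -> OK
  offset (0,1) -> (2,2): empty -> OK
  offset (0,2) -> (2,3): empty -> OK
  offset (1,2) -> (3,3): empty -> OK
All cells valid: yes

Answer: yes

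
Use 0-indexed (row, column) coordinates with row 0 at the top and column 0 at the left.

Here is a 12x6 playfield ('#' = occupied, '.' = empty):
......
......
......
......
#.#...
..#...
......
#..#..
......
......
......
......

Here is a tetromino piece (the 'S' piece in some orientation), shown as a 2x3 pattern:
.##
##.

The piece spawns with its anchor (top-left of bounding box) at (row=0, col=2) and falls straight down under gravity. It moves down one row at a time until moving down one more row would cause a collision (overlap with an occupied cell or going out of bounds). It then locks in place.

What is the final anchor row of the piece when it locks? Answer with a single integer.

Spawn at (row=0, col=2). Try each row:
  row 0: fits
  row 1: fits
  row 2: fits
  row 3: blocked -> lock at row 2

Answer: 2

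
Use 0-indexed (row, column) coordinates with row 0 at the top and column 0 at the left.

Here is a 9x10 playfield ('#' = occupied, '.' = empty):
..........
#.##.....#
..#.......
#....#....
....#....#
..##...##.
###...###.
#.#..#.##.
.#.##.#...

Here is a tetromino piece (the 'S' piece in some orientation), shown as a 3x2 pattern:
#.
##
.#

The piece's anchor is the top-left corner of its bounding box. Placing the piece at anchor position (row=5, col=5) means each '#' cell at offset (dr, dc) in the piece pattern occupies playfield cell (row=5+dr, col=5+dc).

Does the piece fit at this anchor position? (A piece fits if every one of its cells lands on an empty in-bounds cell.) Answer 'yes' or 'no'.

Check each piece cell at anchor (5, 5):
  offset (0,0) -> (5,5): empty -> OK
  offset (1,0) -> (6,5): empty -> OK
  offset (1,1) -> (6,6): occupied ('#') -> FAIL
  offset (2,1) -> (7,6): empty -> OK
All cells valid: no

Answer: no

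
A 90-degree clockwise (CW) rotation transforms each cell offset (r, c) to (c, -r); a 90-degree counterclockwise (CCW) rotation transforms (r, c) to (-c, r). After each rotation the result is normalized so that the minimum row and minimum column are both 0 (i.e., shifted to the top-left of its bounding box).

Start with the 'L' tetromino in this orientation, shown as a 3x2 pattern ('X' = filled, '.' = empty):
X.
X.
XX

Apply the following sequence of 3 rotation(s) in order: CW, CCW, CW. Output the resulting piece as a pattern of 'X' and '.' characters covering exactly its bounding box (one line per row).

Answer: XXX
X..

Derivation:
Start:
X.
X.
XX
After rotation 1 (CW):
XXX
X..
After rotation 2 (CCW):
X.
X.
XX
After rotation 3 (CW):
XXX
X..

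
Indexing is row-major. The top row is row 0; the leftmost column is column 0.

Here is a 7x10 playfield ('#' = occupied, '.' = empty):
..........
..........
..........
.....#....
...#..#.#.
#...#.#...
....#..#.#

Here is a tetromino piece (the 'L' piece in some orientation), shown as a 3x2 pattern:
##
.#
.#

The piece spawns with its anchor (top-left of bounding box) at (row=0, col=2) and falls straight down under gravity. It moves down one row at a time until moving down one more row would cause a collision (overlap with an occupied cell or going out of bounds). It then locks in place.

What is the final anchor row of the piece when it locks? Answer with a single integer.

Spawn at (row=0, col=2). Try each row:
  row 0: fits
  row 1: fits
  row 2: blocked -> lock at row 1

Answer: 1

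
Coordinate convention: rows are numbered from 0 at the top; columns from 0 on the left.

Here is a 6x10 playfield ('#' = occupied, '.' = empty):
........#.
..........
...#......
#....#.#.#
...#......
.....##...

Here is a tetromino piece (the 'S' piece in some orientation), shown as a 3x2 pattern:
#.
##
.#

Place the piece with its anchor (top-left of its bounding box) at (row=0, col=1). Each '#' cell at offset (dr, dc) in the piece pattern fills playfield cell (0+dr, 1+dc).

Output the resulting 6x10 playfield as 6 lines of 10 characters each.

Fill (0+0,1+0) = (0,1)
Fill (0+1,1+0) = (1,1)
Fill (0+1,1+1) = (1,2)
Fill (0+2,1+1) = (2,2)

Answer: .#......#.
.##.......
..##......
#....#.#.#
...#......
.....##...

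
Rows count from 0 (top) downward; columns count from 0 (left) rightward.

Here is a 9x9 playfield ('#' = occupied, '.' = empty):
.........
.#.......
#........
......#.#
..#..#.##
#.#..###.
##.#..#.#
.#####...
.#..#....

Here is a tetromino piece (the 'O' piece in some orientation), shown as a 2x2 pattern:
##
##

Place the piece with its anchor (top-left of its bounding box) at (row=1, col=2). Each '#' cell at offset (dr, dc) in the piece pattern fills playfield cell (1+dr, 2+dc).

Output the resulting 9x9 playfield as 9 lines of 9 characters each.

Fill (1+0,2+0) = (1,2)
Fill (1+0,2+1) = (1,3)
Fill (1+1,2+0) = (2,2)
Fill (1+1,2+1) = (2,3)

Answer: .........
.###.....
#.##.....
......#.#
..#..#.##
#.#..###.
##.#..#.#
.#####...
.#..#....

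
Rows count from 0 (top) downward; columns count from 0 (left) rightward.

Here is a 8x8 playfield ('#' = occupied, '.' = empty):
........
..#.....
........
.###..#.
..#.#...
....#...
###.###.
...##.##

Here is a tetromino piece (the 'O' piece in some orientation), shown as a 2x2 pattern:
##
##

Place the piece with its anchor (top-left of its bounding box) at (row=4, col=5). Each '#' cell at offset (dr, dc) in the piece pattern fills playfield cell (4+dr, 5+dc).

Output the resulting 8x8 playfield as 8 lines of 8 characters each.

Answer: ........
..#.....
........
.###..#.
..#.###.
....###.
###.###.
...##.##

Derivation:
Fill (4+0,5+0) = (4,5)
Fill (4+0,5+1) = (4,6)
Fill (4+1,5+0) = (5,5)
Fill (4+1,5+1) = (5,6)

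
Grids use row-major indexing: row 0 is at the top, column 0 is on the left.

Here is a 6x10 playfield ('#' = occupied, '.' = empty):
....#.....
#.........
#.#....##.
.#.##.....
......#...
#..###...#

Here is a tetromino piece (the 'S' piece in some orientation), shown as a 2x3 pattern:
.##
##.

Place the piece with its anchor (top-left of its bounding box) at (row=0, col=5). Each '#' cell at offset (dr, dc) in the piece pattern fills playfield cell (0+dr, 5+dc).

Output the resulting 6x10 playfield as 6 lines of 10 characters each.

Fill (0+0,5+1) = (0,6)
Fill (0+0,5+2) = (0,7)
Fill (0+1,5+0) = (1,5)
Fill (0+1,5+1) = (1,6)

Answer: ....#.##..
#....##...
#.#....##.
.#.##.....
......#...
#..###...#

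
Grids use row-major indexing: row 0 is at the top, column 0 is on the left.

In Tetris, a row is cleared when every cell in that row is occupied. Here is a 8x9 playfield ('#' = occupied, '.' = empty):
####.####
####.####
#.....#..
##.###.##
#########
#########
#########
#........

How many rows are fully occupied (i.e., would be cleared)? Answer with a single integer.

Answer: 3

Derivation:
Check each row:
  row 0: 1 empty cell -> not full
  row 1: 1 empty cell -> not full
  row 2: 7 empty cells -> not full
  row 3: 2 empty cells -> not full
  row 4: 0 empty cells -> FULL (clear)
  row 5: 0 empty cells -> FULL (clear)
  row 6: 0 empty cells -> FULL (clear)
  row 7: 8 empty cells -> not full
Total rows cleared: 3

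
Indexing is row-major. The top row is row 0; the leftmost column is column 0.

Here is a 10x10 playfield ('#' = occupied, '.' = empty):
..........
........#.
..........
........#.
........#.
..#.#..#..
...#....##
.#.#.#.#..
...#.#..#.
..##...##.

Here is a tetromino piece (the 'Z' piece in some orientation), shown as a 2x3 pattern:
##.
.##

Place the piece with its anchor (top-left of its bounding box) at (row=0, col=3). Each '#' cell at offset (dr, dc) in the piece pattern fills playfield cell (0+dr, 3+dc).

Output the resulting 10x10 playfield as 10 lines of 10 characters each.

Answer: ...##.....
....##..#.
..........
........#.
........#.
..#.#..#..
...#....##
.#.#.#.#..
...#.#..#.
..##...##.

Derivation:
Fill (0+0,3+0) = (0,3)
Fill (0+0,3+1) = (0,4)
Fill (0+1,3+1) = (1,4)
Fill (0+1,3+2) = (1,5)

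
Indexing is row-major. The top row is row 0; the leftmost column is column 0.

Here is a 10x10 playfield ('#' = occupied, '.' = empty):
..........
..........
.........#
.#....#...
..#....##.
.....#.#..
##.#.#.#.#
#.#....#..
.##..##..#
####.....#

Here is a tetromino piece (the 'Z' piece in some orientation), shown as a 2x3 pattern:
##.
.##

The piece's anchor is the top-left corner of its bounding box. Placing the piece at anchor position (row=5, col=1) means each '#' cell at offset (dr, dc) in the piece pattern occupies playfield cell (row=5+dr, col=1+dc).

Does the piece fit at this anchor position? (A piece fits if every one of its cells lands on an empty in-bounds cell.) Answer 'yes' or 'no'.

Check each piece cell at anchor (5, 1):
  offset (0,0) -> (5,1): empty -> OK
  offset (0,1) -> (5,2): empty -> OK
  offset (1,1) -> (6,2): empty -> OK
  offset (1,2) -> (6,3): occupied ('#') -> FAIL
All cells valid: no

Answer: no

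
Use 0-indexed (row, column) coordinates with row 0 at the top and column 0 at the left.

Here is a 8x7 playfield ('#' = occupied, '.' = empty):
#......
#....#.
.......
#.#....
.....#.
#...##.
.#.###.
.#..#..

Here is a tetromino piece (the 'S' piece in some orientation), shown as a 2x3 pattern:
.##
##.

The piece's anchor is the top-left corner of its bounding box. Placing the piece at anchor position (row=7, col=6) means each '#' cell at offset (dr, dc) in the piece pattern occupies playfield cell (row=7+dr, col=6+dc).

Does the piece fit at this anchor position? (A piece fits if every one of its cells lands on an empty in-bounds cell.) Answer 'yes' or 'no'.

Answer: no

Derivation:
Check each piece cell at anchor (7, 6):
  offset (0,1) -> (7,7): out of bounds -> FAIL
  offset (0,2) -> (7,8): out of bounds -> FAIL
  offset (1,0) -> (8,6): out of bounds -> FAIL
  offset (1,1) -> (8,7): out of bounds -> FAIL
All cells valid: no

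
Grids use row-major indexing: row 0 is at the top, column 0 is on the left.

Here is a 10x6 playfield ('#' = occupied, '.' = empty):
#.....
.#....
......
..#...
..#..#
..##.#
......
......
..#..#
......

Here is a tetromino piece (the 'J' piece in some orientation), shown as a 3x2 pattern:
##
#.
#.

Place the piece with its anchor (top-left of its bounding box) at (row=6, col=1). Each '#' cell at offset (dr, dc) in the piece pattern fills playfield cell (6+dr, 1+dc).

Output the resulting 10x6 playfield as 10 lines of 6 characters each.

Fill (6+0,1+0) = (6,1)
Fill (6+0,1+1) = (6,2)
Fill (6+1,1+0) = (7,1)
Fill (6+2,1+0) = (8,1)

Answer: #.....
.#....
......
..#...
..#..#
..##.#
.##...
.#....
.##..#
......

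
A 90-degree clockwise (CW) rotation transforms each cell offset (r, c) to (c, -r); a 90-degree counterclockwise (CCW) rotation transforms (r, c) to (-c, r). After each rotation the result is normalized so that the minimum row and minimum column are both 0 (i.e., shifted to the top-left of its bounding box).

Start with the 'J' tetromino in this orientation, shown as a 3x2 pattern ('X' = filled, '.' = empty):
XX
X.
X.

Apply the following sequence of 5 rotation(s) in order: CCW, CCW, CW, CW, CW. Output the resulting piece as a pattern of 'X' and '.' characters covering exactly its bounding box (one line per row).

Start:
XX
X.
X.
After rotation 1 (CCW):
X..
XXX
After rotation 2 (CCW):
.X
.X
XX
After rotation 3 (CW):
X..
XXX
After rotation 4 (CW):
XX
X.
X.
After rotation 5 (CW):
XXX
..X

Answer: XXX
..X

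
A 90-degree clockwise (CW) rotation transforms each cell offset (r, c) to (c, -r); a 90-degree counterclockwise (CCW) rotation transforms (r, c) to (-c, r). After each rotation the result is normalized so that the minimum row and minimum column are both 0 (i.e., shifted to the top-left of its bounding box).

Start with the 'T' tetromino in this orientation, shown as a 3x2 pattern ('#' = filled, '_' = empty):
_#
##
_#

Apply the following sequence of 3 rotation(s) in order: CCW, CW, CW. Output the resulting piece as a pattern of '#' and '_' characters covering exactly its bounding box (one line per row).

Start:
_#
##
_#
After rotation 1 (CCW):
###
_#_
After rotation 2 (CW):
_#
##
_#
After rotation 3 (CW):
_#_
###

Answer: _#_
###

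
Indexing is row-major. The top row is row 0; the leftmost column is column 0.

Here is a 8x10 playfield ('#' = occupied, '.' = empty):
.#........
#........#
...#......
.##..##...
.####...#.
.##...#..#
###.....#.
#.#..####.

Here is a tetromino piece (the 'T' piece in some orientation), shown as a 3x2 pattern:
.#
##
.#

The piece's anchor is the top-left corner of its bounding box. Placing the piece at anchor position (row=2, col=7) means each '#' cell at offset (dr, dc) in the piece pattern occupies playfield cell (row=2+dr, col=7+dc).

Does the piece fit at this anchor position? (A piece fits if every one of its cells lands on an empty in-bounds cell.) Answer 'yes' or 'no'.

Answer: no

Derivation:
Check each piece cell at anchor (2, 7):
  offset (0,1) -> (2,8): empty -> OK
  offset (1,0) -> (3,7): empty -> OK
  offset (1,1) -> (3,8): empty -> OK
  offset (2,1) -> (4,8): occupied ('#') -> FAIL
All cells valid: no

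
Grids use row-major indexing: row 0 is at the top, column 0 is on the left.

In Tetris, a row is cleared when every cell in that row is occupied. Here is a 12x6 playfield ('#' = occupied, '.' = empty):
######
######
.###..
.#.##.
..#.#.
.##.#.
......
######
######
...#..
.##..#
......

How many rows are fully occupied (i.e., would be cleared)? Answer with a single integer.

Answer: 4

Derivation:
Check each row:
  row 0: 0 empty cells -> FULL (clear)
  row 1: 0 empty cells -> FULL (clear)
  row 2: 3 empty cells -> not full
  row 3: 3 empty cells -> not full
  row 4: 4 empty cells -> not full
  row 5: 3 empty cells -> not full
  row 6: 6 empty cells -> not full
  row 7: 0 empty cells -> FULL (clear)
  row 8: 0 empty cells -> FULL (clear)
  row 9: 5 empty cells -> not full
  row 10: 3 empty cells -> not full
  row 11: 6 empty cells -> not full
Total rows cleared: 4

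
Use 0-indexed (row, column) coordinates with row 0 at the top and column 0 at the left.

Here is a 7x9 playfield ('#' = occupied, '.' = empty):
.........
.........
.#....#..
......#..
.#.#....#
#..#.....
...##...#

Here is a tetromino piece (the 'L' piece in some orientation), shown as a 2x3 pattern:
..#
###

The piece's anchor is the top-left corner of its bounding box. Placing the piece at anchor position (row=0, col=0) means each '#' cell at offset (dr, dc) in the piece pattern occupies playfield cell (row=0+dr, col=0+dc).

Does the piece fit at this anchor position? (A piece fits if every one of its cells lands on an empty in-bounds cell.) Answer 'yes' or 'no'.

Check each piece cell at anchor (0, 0):
  offset (0,2) -> (0,2): empty -> OK
  offset (1,0) -> (1,0): empty -> OK
  offset (1,1) -> (1,1): empty -> OK
  offset (1,2) -> (1,2): empty -> OK
All cells valid: yes

Answer: yes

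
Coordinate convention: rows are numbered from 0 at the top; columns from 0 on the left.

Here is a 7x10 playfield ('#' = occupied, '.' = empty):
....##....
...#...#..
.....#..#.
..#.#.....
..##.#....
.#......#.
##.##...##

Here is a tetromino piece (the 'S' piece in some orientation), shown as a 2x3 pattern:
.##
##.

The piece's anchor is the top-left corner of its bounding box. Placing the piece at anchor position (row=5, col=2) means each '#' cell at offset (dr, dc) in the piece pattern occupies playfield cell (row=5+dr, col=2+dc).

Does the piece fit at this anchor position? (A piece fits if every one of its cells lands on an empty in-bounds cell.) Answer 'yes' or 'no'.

Check each piece cell at anchor (5, 2):
  offset (0,1) -> (5,3): empty -> OK
  offset (0,2) -> (5,4): empty -> OK
  offset (1,0) -> (6,2): empty -> OK
  offset (1,1) -> (6,3): occupied ('#') -> FAIL
All cells valid: no

Answer: no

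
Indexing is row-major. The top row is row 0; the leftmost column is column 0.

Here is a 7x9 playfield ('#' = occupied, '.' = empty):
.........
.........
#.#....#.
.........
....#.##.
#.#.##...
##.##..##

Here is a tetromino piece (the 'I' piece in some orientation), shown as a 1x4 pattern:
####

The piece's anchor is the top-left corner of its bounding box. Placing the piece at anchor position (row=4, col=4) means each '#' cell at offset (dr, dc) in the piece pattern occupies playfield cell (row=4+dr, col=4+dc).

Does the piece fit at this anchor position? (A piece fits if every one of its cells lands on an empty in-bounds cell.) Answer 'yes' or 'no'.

Answer: no

Derivation:
Check each piece cell at anchor (4, 4):
  offset (0,0) -> (4,4): occupied ('#') -> FAIL
  offset (0,1) -> (4,5): empty -> OK
  offset (0,2) -> (4,6): occupied ('#') -> FAIL
  offset (0,3) -> (4,7): occupied ('#') -> FAIL
All cells valid: no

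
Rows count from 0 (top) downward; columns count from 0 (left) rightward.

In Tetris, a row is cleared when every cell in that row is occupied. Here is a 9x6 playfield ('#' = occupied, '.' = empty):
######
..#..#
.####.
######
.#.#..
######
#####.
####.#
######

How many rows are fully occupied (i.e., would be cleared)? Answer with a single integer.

Answer: 4

Derivation:
Check each row:
  row 0: 0 empty cells -> FULL (clear)
  row 1: 4 empty cells -> not full
  row 2: 2 empty cells -> not full
  row 3: 0 empty cells -> FULL (clear)
  row 4: 4 empty cells -> not full
  row 5: 0 empty cells -> FULL (clear)
  row 6: 1 empty cell -> not full
  row 7: 1 empty cell -> not full
  row 8: 0 empty cells -> FULL (clear)
Total rows cleared: 4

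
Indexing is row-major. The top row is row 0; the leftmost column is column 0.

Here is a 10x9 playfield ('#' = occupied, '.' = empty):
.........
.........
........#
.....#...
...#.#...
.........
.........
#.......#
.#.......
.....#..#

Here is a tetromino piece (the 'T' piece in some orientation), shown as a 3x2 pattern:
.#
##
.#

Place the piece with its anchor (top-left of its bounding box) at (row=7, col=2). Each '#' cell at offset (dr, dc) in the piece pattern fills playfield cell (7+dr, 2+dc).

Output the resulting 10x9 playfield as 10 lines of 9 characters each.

Fill (7+0,2+1) = (7,3)
Fill (7+1,2+0) = (8,2)
Fill (7+1,2+1) = (8,3)
Fill (7+2,2+1) = (9,3)

Answer: .........
.........
........#
.....#...
...#.#...
.........
.........
#..#....#
.###.....
...#.#..#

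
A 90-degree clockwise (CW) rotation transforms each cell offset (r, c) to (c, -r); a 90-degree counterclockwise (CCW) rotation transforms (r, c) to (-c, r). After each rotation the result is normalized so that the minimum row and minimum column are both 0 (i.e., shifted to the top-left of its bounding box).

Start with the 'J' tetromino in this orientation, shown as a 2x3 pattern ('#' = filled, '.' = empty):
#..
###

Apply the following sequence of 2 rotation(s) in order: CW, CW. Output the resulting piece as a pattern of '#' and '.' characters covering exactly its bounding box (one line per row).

Start:
#..
###
After rotation 1 (CW):
##
#.
#.
After rotation 2 (CW):
###
..#

Answer: ###
..#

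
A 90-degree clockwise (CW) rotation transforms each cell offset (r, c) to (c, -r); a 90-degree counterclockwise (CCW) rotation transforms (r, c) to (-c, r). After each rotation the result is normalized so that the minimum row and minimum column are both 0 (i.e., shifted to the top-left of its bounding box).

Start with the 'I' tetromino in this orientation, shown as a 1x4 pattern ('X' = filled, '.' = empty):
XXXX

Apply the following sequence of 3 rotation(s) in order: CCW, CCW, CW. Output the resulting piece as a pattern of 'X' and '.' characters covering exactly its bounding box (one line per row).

Start:
XXXX
After rotation 1 (CCW):
X
X
X
X
After rotation 2 (CCW):
XXXX
After rotation 3 (CW):
X
X
X
X

Answer: X
X
X
X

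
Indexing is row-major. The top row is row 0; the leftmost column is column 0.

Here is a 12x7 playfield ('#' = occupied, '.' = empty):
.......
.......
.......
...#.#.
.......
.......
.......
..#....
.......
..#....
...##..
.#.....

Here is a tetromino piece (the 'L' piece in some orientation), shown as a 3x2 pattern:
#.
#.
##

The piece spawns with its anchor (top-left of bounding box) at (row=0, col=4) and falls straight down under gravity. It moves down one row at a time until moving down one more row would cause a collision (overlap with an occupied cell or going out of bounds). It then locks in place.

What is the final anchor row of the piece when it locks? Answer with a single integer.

Spawn at (row=0, col=4). Try each row:
  row 0: fits
  row 1: blocked -> lock at row 0

Answer: 0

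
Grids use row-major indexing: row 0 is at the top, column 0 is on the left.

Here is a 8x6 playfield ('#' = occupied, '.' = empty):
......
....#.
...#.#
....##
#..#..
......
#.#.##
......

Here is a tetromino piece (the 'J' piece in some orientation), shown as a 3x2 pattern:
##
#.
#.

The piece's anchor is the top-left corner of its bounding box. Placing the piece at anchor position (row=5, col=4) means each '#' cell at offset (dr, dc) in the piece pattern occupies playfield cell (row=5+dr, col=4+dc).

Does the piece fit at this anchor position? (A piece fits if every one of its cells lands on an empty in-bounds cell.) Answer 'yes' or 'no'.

Check each piece cell at anchor (5, 4):
  offset (0,0) -> (5,4): empty -> OK
  offset (0,1) -> (5,5): empty -> OK
  offset (1,0) -> (6,4): occupied ('#') -> FAIL
  offset (2,0) -> (7,4): empty -> OK
All cells valid: no

Answer: no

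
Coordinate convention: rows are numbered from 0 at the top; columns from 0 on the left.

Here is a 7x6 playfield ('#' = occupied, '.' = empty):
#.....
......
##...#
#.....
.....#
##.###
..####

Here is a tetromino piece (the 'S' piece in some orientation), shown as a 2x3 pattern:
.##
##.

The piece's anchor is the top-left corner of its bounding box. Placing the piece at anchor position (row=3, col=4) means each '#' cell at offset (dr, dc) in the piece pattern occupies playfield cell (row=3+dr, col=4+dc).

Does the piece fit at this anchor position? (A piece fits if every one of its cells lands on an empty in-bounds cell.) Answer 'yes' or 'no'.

Answer: no

Derivation:
Check each piece cell at anchor (3, 4):
  offset (0,1) -> (3,5): empty -> OK
  offset (0,2) -> (3,6): out of bounds -> FAIL
  offset (1,0) -> (4,4): empty -> OK
  offset (1,1) -> (4,5): occupied ('#') -> FAIL
All cells valid: no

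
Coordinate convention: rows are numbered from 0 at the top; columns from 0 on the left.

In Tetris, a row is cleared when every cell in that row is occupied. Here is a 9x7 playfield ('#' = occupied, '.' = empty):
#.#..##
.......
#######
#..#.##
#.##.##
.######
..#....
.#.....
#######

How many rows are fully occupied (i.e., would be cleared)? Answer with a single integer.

Answer: 2

Derivation:
Check each row:
  row 0: 3 empty cells -> not full
  row 1: 7 empty cells -> not full
  row 2: 0 empty cells -> FULL (clear)
  row 3: 3 empty cells -> not full
  row 4: 2 empty cells -> not full
  row 5: 1 empty cell -> not full
  row 6: 6 empty cells -> not full
  row 7: 6 empty cells -> not full
  row 8: 0 empty cells -> FULL (clear)
Total rows cleared: 2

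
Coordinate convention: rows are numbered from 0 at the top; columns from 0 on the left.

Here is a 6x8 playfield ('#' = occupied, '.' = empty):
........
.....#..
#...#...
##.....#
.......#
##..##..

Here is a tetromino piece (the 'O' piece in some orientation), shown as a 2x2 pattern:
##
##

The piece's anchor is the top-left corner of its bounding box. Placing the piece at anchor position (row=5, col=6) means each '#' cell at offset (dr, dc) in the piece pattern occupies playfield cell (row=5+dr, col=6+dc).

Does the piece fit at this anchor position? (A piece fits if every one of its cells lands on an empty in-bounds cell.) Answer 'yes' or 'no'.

Check each piece cell at anchor (5, 6):
  offset (0,0) -> (5,6): empty -> OK
  offset (0,1) -> (5,7): empty -> OK
  offset (1,0) -> (6,6): out of bounds -> FAIL
  offset (1,1) -> (6,7): out of bounds -> FAIL
All cells valid: no

Answer: no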